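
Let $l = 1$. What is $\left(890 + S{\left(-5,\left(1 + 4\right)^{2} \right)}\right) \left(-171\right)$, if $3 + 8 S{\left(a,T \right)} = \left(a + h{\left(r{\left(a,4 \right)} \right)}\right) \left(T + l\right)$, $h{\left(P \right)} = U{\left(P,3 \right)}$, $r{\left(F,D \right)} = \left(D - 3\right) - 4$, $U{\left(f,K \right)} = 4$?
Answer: $- \frac{1212561}{8} \approx -1.5157 \cdot 10^{5}$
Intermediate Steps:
$r{\left(F,D \right)} = -7 + D$ ($r{\left(F,D \right)} = \left(-3 + D\right) - 4 = -7 + D$)
$h{\left(P \right)} = 4$
$S{\left(a,T \right)} = - \frac{3}{8} + \frac{\left(1 + T\right) \left(4 + a\right)}{8}$ ($S{\left(a,T \right)} = - \frac{3}{8} + \frac{\left(a + 4\right) \left(T + 1\right)}{8} = - \frac{3}{8} + \frac{\left(4 + a\right) \left(1 + T\right)}{8} = - \frac{3}{8} + \frac{\left(1 + T\right) \left(4 + a\right)}{8}$)
$\left(890 + S{\left(-5,\left(1 + 4\right)^{2} \right)}\right) \left(-171\right) = \left(890 + \left(\frac{1}{8} + \frac{\left(1 + 4\right)^{2}}{2} + \frac{1}{8} \left(-5\right) + \frac{1}{8} \left(1 + 4\right)^{2} \left(-5\right)\right)\right) \left(-171\right) = \left(890 + \left(\frac{1}{8} + \frac{5^{2}}{2} - \frac{5}{8} + \frac{1}{8} \cdot 5^{2} \left(-5\right)\right)\right) \left(-171\right) = \left(890 + \left(\frac{1}{8} + \frac{1}{2} \cdot 25 - \frac{5}{8} + \frac{1}{8} \cdot 25 \left(-5\right)\right)\right) \left(-171\right) = \left(890 + \left(\frac{1}{8} + \frac{25}{2} - \frac{5}{8} - \frac{125}{8}\right)\right) \left(-171\right) = \left(890 - \frac{29}{8}\right) \left(-171\right) = \frac{7091}{8} \left(-171\right) = - \frac{1212561}{8}$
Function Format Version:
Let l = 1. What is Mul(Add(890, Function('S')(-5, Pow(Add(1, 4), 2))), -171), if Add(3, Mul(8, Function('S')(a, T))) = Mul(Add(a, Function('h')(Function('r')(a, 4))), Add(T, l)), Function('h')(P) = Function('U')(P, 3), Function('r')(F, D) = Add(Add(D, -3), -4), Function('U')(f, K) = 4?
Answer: Rational(-1212561, 8) ≈ -1.5157e+5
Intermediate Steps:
Function('r')(F, D) = Add(-7, D) (Function('r')(F, D) = Add(Add(-3, D), -4) = Add(-7, D))
Function('h')(P) = 4
Function('S')(a, T) = Add(Rational(-3, 8), Mul(Rational(1, 8), Add(1, T), Add(4, a))) (Function('S')(a, T) = Add(Rational(-3, 8), Mul(Rational(1, 8), Mul(Add(a, 4), Add(T, 1)))) = Add(Rational(-3, 8), Mul(Rational(1, 8), Mul(Add(4, a), Add(1, T)))) = Add(Rational(-3, 8), Mul(Rational(1, 8), Mul(Add(1, T), Add(4, a)))) = Add(Rational(-3, 8), Mul(Rational(1, 8), Add(1, T), Add(4, a))))
Mul(Add(890, Function('S')(-5, Pow(Add(1, 4), 2))), -171) = Mul(Add(890, Add(Rational(1, 8), Mul(Rational(1, 2), Pow(Add(1, 4), 2)), Mul(Rational(1, 8), -5), Mul(Rational(1, 8), Pow(Add(1, 4), 2), -5))), -171) = Mul(Add(890, Add(Rational(1, 8), Mul(Rational(1, 2), Pow(5, 2)), Rational(-5, 8), Mul(Rational(1, 8), Pow(5, 2), -5))), -171) = Mul(Add(890, Add(Rational(1, 8), Mul(Rational(1, 2), 25), Rational(-5, 8), Mul(Rational(1, 8), 25, -5))), -171) = Mul(Add(890, Add(Rational(1, 8), Rational(25, 2), Rational(-5, 8), Rational(-125, 8))), -171) = Mul(Add(890, Rational(-29, 8)), -171) = Mul(Rational(7091, 8), -171) = Rational(-1212561, 8)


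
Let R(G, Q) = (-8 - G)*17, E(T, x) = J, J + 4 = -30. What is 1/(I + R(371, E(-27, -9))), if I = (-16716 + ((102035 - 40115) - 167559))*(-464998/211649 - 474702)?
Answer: 211649/12293087292409073 ≈ 1.7217e-11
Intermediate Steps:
J = -34 (J = -4 - 30 = -34)
E(T, x) = -34
R(G, Q) = -136 - 17*G
I = 12293088656063580/211649 (I = (-16716 + (61920 - 167559))*(-464998*1/211649 - 474702) = (-16716 - 105639)*(-464998/211649 - 474702) = -122355*(-100470668596/211649) = 12293088656063580/211649 ≈ 5.8082e+10)
1/(I + R(371, E(-27, -9))) = 1/(12293088656063580/211649 + (-136 - 17*371)) = 1/(12293088656063580/211649 + (-136 - 6307)) = 1/(12293088656063580/211649 - 6443) = 1/(12293087292409073/211649) = 211649/12293087292409073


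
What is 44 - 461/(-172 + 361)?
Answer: 7855/189 ≈ 41.561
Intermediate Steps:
44 - 461/(-172 + 361) = 44 - 461/189 = 7855/189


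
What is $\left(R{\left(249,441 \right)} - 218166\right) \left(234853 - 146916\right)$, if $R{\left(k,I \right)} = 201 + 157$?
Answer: $-19153382096$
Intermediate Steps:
$R{\left(k,I \right)} = 358$
$\left(R{\left(249,441 \right)} - 218166\right) \left(234853 - 146916\right) = \left(358 - 218166\right) \left(234853 - 146916\right) = \left(-217808\right) 87937 = -19153382096$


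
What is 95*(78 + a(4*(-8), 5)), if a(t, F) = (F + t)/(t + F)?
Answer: 7505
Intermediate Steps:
a(t, F) = 1 (a(t, F) = (F + t)/(F + t) = 1)
95*(78 + a(4*(-8), 5)) = 95*(78 + 1) = 95*79 = 7505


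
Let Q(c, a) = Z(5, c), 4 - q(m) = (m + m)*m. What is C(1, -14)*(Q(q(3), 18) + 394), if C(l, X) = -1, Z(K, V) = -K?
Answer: -389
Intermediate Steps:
q(m) = 4 - 2*m² (q(m) = 4 - (m + m)*m = 4 - 2*m*m = 4 - 2*m²)
Q(c, a) = -5 (Q(c, a) = -1*5 = -5)
C(1, -14)*(Q(q(3), 18) + 394) = -(-5 + 394) = -1*389 = -389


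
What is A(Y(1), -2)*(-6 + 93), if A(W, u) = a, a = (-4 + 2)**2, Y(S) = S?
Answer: 348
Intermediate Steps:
a = 4 (a = (-2)**2 = 4)
A(W, u) = 4
A(Y(1), -2)*(-6 + 93) = 4*(-6 + 93) = 4*87 = 348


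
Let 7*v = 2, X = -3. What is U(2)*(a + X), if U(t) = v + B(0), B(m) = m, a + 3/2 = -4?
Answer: -17/7 ≈ -2.4286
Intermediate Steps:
a = -11/2 (a = -3/2 - 4 = -11/2 ≈ -5.5000)
v = 2/7 (v = (⅐)*2 = 2/7 ≈ 0.28571)
U(t) = 2/7 (U(t) = 2/7 + 0 = 2/7)
U(2)*(a + X) = 2*(-11/2 - 3)/7 = (2/7)*(-17/2) = -17/7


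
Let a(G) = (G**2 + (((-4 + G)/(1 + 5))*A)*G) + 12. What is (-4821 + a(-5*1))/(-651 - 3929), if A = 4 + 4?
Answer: 1181/1145 ≈ 1.0314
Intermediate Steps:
A = 8
a(G) = 12 + G**2 + G*(-16/3 + 4*G/3) (a(G) = (G**2 + (((-4 + G)/(1 + 5))*8)*G) + 12 = (G**2 + (((-4 + G)/6)*8)*G) + 12 = (G**2 + (((-4 + G)*(1/6))*8)*G) + 12 = (G**2 + ((-2/3 + G/6)*8)*G) + 12 = (G**2 + (-16/3 + 4*G/3)*G) + 12 = (G**2 + G*(-16/3 + 4*G/3)) + 12 = 12 + G**2 + G*(-16/3 + 4*G/3))
(-4821 + a(-5*1))/(-651 - 3929) = (-4821 + (12 - (-80)/3 + 7*(-5*1)**2/3))/(-651 - 3929) = (-4821 + (12 - 16/3*(-5) + (7/3)*(-5)**2))/(-4580) = (-4821 + (12 + 80/3 + (7/3)*25))*(-1/4580) = (-4821 + (12 + 80/3 + 175/3))*(-1/4580) = (-4821 + 97)*(-1/4580) = -4724*(-1/4580) = 1181/1145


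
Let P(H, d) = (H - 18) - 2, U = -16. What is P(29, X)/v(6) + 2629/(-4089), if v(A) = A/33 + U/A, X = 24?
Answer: -1430011/335298 ≈ -4.2649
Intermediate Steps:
P(H, d) = -20 + H (P(H, d) = (-18 + H) - 2 = -20 + H)
v(A) = -16/A + A/33 (v(A) = A/33 - 16/A = -16/A + A/33)
P(29, X)/v(6) + 2629/(-4089) = (-20 + 29)/(-16/6 + (1/33)*6) + 2629/(-4089) = 9/(-16*1/6 + 2/11) + 2629*(-1/4089) = 9/(-8/3 + 2/11) - 2629/4089 = 9/(-82/33) - 2629/4089 = 9*(-33/82) - 2629/4089 = -297/82 - 2629/4089 = -1430011/335298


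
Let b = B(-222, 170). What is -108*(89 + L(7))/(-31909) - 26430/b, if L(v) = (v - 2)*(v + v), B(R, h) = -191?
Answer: 846634722/6094619 ≈ 138.92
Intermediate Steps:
b = -191
L(v) = 2*v*(-2 + v) (L(v) = (-2 + v)*(2*v) = 2*v*(-2 + v))
-108*(89 + L(7))/(-31909) - 26430/b = -108*(89 + 2*7*(-2 + 7))/(-31909) - 26430/(-191) = -108*(89 + 2*7*5)*(-1/31909) - 26430*(-1/191) = -108*(89 + 70)*(-1/31909) + 26430/191 = -108*159*(-1/31909) + 26430/191 = -17172*(-1/31909) + 26430/191 = 17172/31909 + 26430/191 = 846634722/6094619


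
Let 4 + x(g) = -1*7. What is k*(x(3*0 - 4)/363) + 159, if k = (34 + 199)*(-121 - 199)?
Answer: 79807/33 ≈ 2418.4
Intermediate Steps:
x(g) = -11 (x(g) = -4 - 1*7 = -4 - 7 = -11)
k = -74560 (k = 233*(-320) = -74560)
k*(x(3*0 - 4)/363) + 159 = -(-820160)/363 + 159 = -74560*(-1/33) + 159 = 74560/33 + 159 = 79807/33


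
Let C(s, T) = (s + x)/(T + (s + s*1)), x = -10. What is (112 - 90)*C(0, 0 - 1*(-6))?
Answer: -110/3 ≈ -36.667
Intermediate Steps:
C(s, T) = (-10 + s)/(T + 2*s) (C(s, T) = (s - 10)/(T + (s + s*1)) = (-10 + s)/(T + (s + s)) = (-10 + s)/(T + 2*s))
(112 - 90)*C(0, 0 - 1*(-6)) = (112 - 90)*((-10 + 0)/((0 - 1*(-6)) + 2*0)) = 22*(-10/((0 + 6) + 0)) = 22*(-10/(6 + 0)) = 22*(-10/6) = 22*((1/6)*(-10)) = 22*(-5/3) = -110/3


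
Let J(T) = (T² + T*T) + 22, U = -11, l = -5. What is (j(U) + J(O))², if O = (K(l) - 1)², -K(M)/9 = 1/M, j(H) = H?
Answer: 54567769/390625 ≈ 139.69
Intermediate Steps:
K(M) = -9/M
O = 16/25 (O = (-9/(-5) - 1)² = (-9*(-⅕) - 1)² = (9/5 - 1)² = (⅘)² = 16/25 ≈ 0.64000)
J(T) = 22 + 2*T² (J(T) = (T² + T²) + 22 = 2*T² + 22 = 22 + 2*T²)
(j(U) + J(O))² = (-11 + (22 + 2*(16/25)²))² = (-11 + (22 + 2*(256/625)))² = (-11 + (22 + 512/625))² = (-11 + 14262/625)² = (7387/625)² = 54567769/390625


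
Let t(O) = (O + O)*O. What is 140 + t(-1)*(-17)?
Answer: 106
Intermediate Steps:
t(O) = 2*O**2 (t(O) = (2*O)*O = 2*O**2)
140 + t(-1)*(-17) = 140 + (2*(-1)**2)*(-17) = 140 + (2*1)*(-17) = 140 + 2*(-17) = 140 - 34 = 106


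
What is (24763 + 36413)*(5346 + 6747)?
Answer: 739801368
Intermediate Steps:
(24763 + 36413)*(5346 + 6747) = 61176*12093 = 739801368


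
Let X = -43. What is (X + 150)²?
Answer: 11449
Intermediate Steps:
(X + 150)² = (-43 + 150)² = 107² = 11449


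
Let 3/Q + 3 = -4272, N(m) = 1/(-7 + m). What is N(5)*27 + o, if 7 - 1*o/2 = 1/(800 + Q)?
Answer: 1134299/2279998 ≈ 0.49750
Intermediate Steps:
Q = -1/1425 (Q = 3/(-3 - 4272) = 3/(-4275) = 3*(-1/4275) = -1/1425 ≈ -0.00070175)
o = 15957136/1139999 (o = 14 - 2/(800 - 1/1425) = 14 - 2/1139999/1425 = 14 - 2*1425/1139999 = 14 - 2850/1139999 = 15957136/1139999 ≈ 13.997)
N(5)*27 + o = 27/(-7 + 5) + 15957136/1139999 = 27/(-2) + 15957136/1139999 = -½*27 + 15957136/1139999 = -27/2 + 15957136/1139999 = 1134299/2279998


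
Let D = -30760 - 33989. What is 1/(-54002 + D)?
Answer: -1/118751 ≈ -8.4210e-6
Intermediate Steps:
D = -64749
1/(-54002 + D) = 1/(-54002 - 64749) = 1/(-118751) = -1/118751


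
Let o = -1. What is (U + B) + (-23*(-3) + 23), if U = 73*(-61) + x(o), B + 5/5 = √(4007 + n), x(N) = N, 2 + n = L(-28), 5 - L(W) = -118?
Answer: -4363 + 4*√258 ≈ -4298.8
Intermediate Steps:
L(W) = 123 (L(W) = 5 - 1*(-118) = 5 + 118 = 123)
n = 121 (n = -2 + 123 = 121)
B = -1 + 4*√258 (B = -1 + √(4007 + 121) = -1 + √4128 = -1 + 4*√258 ≈ 63.250)
U = -4454 (U = 73*(-61) - 1 = -4453 - 1 = -4454)
(U + B) + (-23*(-3) + 23) = (-4454 + (-1 + 4*√258)) + (-23*(-3) + 23) = (-4455 + 4*√258) + (69 + 23) = (-4455 + 4*√258) + 92 = -4363 + 4*√258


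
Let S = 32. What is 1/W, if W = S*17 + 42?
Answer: 1/586 ≈ 0.0017065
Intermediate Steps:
W = 586 (W = 32*17 + 42 = 544 + 42 = 586)
1/W = 1/586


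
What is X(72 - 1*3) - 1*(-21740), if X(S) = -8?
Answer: 21732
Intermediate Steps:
X(72 - 1*3) - 1*(-21740) = -8 - 1*(-21740) = -8 + 21740 = 21732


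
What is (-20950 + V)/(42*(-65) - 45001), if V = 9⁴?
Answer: 14389/47731 ≈ 0.30146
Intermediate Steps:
V = 6561
(-20950 + V)/(42*(-65) - 45001) = (-20950 + 6561)/(42*(-65) - 45001) = -14389/(-2730 - 45001) = -14389/(-47731) = -14389*(-1/47731) = 14389/47731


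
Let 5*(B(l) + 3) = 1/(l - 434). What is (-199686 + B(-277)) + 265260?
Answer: 233104904/3555 ≈ 65571.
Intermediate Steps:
B(l) = -3 + 1/(5*(-434 + l)) (B(l) = -3 + 1/(5*(l - 434)) = -3 + 1/(5*(-434 + l)))
(-199686 + B(-277)) + 265260 = (-199686 + (6511 - 15*(-277))/(5*(-434 - 277))) + 265260 = (-199686 + (⅕)*(6511 + 4155)/(-711)) + 265260 = (-199686 + (⅕)*(-1/711)*10666) + 265260 = (-199686 - 10666/3555) + 265260 = -709894396/3555 + 265260 = 233104904/3555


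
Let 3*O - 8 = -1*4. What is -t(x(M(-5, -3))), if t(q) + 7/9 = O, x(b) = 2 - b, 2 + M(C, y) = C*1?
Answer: -5/9 ≈ -0.55556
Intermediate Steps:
M(C, y) = -2 + C (M(C, y) = -2 + C*1 = -2 + C)
O = 4/3 (O = 8/3 + (-1*4)/3 = 8/3 + (⅓)*(-4) = 8/3 - 4/3 = 4/3 ≈ 1.3333)
t(q) = 5/9 (t(q) = -7/9 + 4/3 = 5/9)
-t(x(M(-5, -3))) = -1*5/9 = -5/9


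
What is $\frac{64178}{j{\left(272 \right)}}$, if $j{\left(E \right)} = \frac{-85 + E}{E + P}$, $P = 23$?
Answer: $\frac{18932510}{187} \approx 1.0124 \cdot 10^{5}$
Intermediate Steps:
$j{\left(E \right)} = \frac{-85 + E}{23 + E}$ ($j{\left(E \right)} = \frac{-85 + E}{E + 23} = \frac{-85 + E}{23 + E}$)
$\frac{64178}{j{\left(272 \right)}} = \frac{64178}{\frac{1}{23 + 272} \left(-85 + 272\right)} = \frac{64178}{\frac{1}{295} \cdot 187} = \frac{64178}{\frac{187}{295}} = 64178 \cdot \frac{295}{187} = \frac{18932510}{187}$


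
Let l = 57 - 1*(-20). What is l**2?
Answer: 5929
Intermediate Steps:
l = 77 (l = 57 + 20 = 77)
l**2 = 77**2 = 5929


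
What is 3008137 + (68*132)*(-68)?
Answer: 2397769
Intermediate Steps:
3008137 + (68*132)*(-68) = 3008137 + 8976*(-68) = 3008137 - 610368 = 2397769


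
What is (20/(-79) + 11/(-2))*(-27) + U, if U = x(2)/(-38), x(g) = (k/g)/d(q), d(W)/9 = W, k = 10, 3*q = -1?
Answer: 699673/4503 ≈ 155.38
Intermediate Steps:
q = -1/3 (q = (1/3)*(-1) = -1/3 ≈ -0.33333)
d(W) = 9*W
x(g) = -10/(3*g) (x(g) = (10/g)/((9*(-1/3))) = (10/g)/(-3) = (10/g)*(-1/3) = -10/(3*g))
U = 5/114 (U = -10/3/2/(-38) = -10/3*1/2*(-1/38) = -5/3*(-1/38) = 5/114 ≈ 0.043860)
(20/(-79) + 11/(-2))*(-27) + U = (20/(-79) + 11/(-2))*(-27) + 5/114 = (20*(-1/79) + 11*(-1/2))*(-27) + 5/114 = (-20/79 - 11/2)*(-27) + 5/114 = -909/158*(-27) + 5/114 = 24543/158 + 5/114 = 699673/4503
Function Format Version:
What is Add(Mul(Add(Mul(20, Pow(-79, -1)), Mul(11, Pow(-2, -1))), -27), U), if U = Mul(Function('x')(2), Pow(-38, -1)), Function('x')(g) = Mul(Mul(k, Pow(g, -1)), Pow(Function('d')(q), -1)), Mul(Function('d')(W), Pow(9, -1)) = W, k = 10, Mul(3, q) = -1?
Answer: Rational(699673, 4503) ≈ 155.38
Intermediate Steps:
q = Rational(-1, 3) (q = Mul(Rational(1, 3), -1) = Rational(-1, 3) ≈ -0.33333)
Function('d')(W) = Mul(9, W)
Function('x')(g) = Mul(Rational(-10, 3), Pow(g, -1)) (Function('x')(g) = Mul(Mul(10, Pow(g, -1)), Pow(Mul(9, Rational(-1, 3)), -1)) = Mul(Mul(10, Pow(g, -1)), Pow(-3, -1)) = Mul(Mul(10, Pow(g, -1)), Rational(-1, 3)) = Mul(Rational(-10, 3), Pow(g, -1)))
U = Rational(5, 114) (U = Mul(Mul(Rational(-10, 3), Pow(2, -1)), Pow(-38, -1)) = Mul(Mul(Rational(-10, 3), Rational(1, 2)), Rational(-1, 38)) = Mul(Rational(-5, 3), Rational(-1, 38)) = Rational(5, 114) ≈ 0.043860)
Add(Mul(Add(Mul(20, Pow(-79, -1)), Mul(11, Pow(-2, -1))), -27), U) = Add(Mul(Add(Mul(20, Pow(-79, -1)), Mul(11, Pow(-2, -1))), -27), Rational(5, 114)) = Add(Mul(Add(Mul(20, Rational(-1, 79)), Mul(11, Rational(-1, 2))), -27), Rational(5, 114)) = Add(Mul(Add(Rational(-20, 79), Rational(-11, 2)), -27), Rational(5, 114)) = Add(Mul(Rational(-909, 158), -27), Rational(5, 114)) = Add(Rational(24543, 158), Rational(5, 114)) = Rational(699673, 4503)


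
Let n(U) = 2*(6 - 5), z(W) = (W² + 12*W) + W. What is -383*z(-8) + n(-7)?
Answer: 15322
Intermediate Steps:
z(W) = W² + 13*W
n(U) = 2 (n(U) = 2*1 = 2)
-383*z(-8) + n(-7) = -(-3064)*(13 - 8) + 2 = -(-3064)*5 + 2 = -383*(-40) + 2 = 15320 + 2 = 15322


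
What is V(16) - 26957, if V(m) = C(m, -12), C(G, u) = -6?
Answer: -26963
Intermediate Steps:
V(m) = -6
V(16) - 26957 = -6 - 26957 = -26963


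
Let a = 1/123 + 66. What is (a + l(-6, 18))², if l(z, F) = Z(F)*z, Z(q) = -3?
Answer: 106770889/15129 ≈ 7057.4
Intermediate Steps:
l(z, F) = -3*z
a = 8119/123 (a = 1/123 + 66 = 8119/123 ≈ 66.008)
(a + l(-6, 18))² = (8119/123 - 3*(-6))² = (8119/123 + 18)² = (10333/123)² = 106770889/15129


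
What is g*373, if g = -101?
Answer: -37673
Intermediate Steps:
g*373 = -101*373 = -37673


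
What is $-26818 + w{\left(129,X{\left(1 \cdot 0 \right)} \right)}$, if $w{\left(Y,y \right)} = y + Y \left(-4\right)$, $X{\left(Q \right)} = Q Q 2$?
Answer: $-27334$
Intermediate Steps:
$X{\left(Q \right)} = 2 Q^{2}$ ($X{\left(Q \right)} = Q^{2} \cdot 2 = 2 Q^{2}$)
$w{\left(Y,y \right)} = y - 4 Y$
$-26818 + w{\left(129,X{\left(1 \cdot 0 \right)} \right)} = -26818 + \left(2 \left(1 \cdot 0\right)^{2} - 516\right) = -26818 - \left(516 - 2 \cdot 0^{2}\right) = -26818 + \left(2 \cdot 0 - 516\right) = -26818 + \left(0 - 516\right) = -26818 - 516 = -27334$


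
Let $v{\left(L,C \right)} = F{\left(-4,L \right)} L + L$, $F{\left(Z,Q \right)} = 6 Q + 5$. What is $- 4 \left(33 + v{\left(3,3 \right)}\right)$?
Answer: $-420$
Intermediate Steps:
$F{\left(Z,Q \right)} = 5 + 6 Q$
$v{\left(L,C \right)} = L + L \left(5 + 6 L\right)$ ($v{\left(L,C \right)} = \left(5 + 6 L\right) L + L = L \left(5 + 6 L\right) + L = L + L \left(5 + 6 L\right)$)
$- 4 \left(33 + v{\left(3,3 \right)}\right) = - 4 \left(33 + 6 \cdot 3 \left(1 + 3\right)\right) = - 4 \left(33 + 6 \cdot 3 \cdot 4\right) = - 4 \left(33 + 72\right) = \left(-4\right) 105 = -420$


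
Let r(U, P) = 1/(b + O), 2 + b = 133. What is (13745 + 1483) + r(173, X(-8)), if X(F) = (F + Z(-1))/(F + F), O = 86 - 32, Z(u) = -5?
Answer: 2817181/185 ≈ 15228.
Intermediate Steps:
b = 131 (b = -2 + 133 = 131)
O = 54
X(F) = (-5 + F)/(2*F) (X(F) = (F - 5)/(F + F) = (-5 + F)/((2*F)) = (-5 + F)*(1/(2*F)) = (-5 + F)/(2*F))
r(U, P) = 1/185 (r(U, P) = 1/(131 + 54) = 1/185)
(13745 + 1483) + r(173, X(-8)) = (13745 + 1483) + 1/185 = 15228 + 1/185 = 2817181/185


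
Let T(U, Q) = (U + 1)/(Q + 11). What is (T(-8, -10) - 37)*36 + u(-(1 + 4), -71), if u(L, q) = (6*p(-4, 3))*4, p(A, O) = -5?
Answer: -1704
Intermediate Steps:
T(U, Q) = (1 + U)/(11 + Q)
u(L, q) = -120 (u(L, q) = (6*(-5))*4 = -30*4 = -120)
(T(-8, -10) - 37)*36 + u(-(1 + 4), -71) = ((1 - 8)/(11 - 10) - 37)*36 - 120 = (-7/1 - 37)*36 - 120 = (1*(-7) - 37)*36 - 120 = (-7 - 37)*36 - 120 = -44*36 - 120 = -1584 - 120 = -1704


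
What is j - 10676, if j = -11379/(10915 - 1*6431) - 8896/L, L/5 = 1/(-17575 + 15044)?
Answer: 100721326769/22420 ≈ 4.4925e+6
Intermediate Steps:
L = -5/2531 (L = 5/(-17575 + 15044) = 5/(-2531) = 5*(-1/2531) = -5/2531 ≈ -0.0019755)
j = 100960682689/22420 (j = -11379/(10915 - 1*6431) - 8896/(-5/2531) = -11379/(10915 - 6431) - 8896*(-2531/5) = -11379/4484 + 22515776/5 = 100960682689/22420 ≈ 4.5032e+6)
j - 10676 = 100960682689/22420 - 10676 = 100721326769/22420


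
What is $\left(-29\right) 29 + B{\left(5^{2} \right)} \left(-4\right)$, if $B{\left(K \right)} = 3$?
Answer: $-853$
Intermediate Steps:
$\left(-29\right) 29 + B{\left(5^{2} \right)} \left(-4\right) = \left(-29\right) 29 + 3 \left(-4\right) = -841 - 12 = -853$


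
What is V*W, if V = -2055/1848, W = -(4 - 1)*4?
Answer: 2055/154 ≈ 13.344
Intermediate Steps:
W = -12 (W = -3*4 = -1*12 = -12)
V = -685/616 (V = -2055*1/1848 = -685/616 ≈ -1.1120)
V*W = -685/616*(-12) = 2055/154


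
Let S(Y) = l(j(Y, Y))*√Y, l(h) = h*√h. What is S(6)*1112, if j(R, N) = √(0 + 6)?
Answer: 6672*6^(¼) ≈ 10442.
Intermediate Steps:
j(R, N) = √6
l(h) = h^(3/2)
S(Y) = 6^(¾)*√Y (S(Y) = (√6)^(3/2)*√Y = 6^(¾)*√Y)
S(6)*1112 = (6^(¾)*√6)*1112 = (6*6^(¼))*1112 = 6672*6^(¼)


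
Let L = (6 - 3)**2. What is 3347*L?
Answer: 30123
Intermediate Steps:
L = 9 (L = 3**2 = 9)
3347*L = 3347*9 = 30123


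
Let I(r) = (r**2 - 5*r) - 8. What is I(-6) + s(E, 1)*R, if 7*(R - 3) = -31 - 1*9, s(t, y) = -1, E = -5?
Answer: 425/7 ≈ 60.714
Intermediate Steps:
I(r) = -8 + r**2 - 5*r
R = -19/7 (R = 3 + (-31 - 1*9)/7 = 3 + (-31 - 9)/7 = 3 + (1/7)*(-40) = 3 - 40/7 = -19/7 ≈ -2.7143)
I(-6) + s(E, 1)*R = (-8 + (-6)**2 - 5*(-6)) - 1*(-19/7) = (-8 + 36 + 30) + 19/7 = 58 + 19/7 = 425/7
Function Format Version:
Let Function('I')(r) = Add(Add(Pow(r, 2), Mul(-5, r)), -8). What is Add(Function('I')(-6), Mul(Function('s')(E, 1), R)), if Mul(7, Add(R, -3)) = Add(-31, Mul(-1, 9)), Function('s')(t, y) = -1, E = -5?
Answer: Rational(425, 7) ≈ 60.714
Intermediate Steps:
Function('I')(r) = Add(-8, Pow(r, 2), Mul(-5, r))
R = Rational(-19, 7) (R = Add(3, Mul(Rational(1, 7), Add(-31, Mul(-1, 9)))) = Add(3, Mul(Rational(1, 7), Add(-31, -9))) = Add(3, Mul(Rational(1, 7), -40)) = Add(3, Rational(-40, 7)) = Rational(-19, 7) ≈ -2.7143)
Add(Function('I')(-6), Mul(Function('s')(E, 1), R)) = Add(Add(-8, Pow(-6, 2), Mul(-5, -6)), Mul(-1, Rational(-19, 7))) = Add(Add(-8, 36, 30), Rational(19, 7)) = Add(58, Rational(19, 7)) = Rational(425, 7)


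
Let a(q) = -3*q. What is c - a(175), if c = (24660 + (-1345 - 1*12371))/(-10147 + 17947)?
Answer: 171081/325 ≈ 526.40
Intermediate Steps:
c = 456/325 (c = (24660 + (-1345 - 12371))/7800 = (24660 - 13716)*(1/7800) = 10944*(1/7800) = 456/325 ≈ 1.4031)
c - a(175) = 456/325 - (-3)*175 = 456/325 - 1*(-525) = 456/325 + 525 = 171081/325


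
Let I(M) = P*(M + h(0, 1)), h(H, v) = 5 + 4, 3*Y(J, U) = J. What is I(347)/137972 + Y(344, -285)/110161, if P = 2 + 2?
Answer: 129517540/11399350119 ≈ 0.011362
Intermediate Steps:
Y(J, U) = J/3
h(H, v) = 9
P = 4
I(M) = 36 + 4*M (I(M) = 4*(M + 9) = 4*(9 + M) = 36 + 4*M)
I(347)/137972 + Y(344, -285)/110161 = (36 + 4*347)/137972 + ((1/3)*344)/110161 = (36 + 1388)*(1/137972) + (344/3)*(1/110161) = 1424*(1/137972) + 344/330483 = 356/34493 + 344/330483 = 129517540/11399350119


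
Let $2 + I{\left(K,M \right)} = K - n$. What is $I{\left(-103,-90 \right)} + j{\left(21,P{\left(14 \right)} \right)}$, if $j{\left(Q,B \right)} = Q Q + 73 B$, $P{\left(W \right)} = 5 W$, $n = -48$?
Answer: $5494$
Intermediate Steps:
$I{\left(K,M \right)} = 46 + K$ ($I{\left(K,M \right)} = -2 + \left(K - -48\right) = -2 + \left(K + 48\right) = -2 + \left(48 + K\right) = 46 + K$)
$j{\left(Q,B \right)} = Q^{2} + 73 B$
$I{\left(-103,-90 \right)} + j{\left(21,P{\left(14 \right)} \right)} = \left(46 - 103\right) + \left(21^{2} + 73 \cdot 5 \cdot 14\right) = -57 + \left(441 + 73 \cdot 70\right) = -57 + \left(441 + 5110\right) = -57 + 5551 = 5494$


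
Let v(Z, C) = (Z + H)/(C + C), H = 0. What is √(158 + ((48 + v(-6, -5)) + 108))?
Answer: 11*√65/5 ≈ 17.737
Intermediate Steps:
v(Z, C) = Z/(2*C) (v(Z, C) = (Z + 0)/(C + C) = Z/((2*C)) = Z*(1/(2*C)) = Z/(2*C))
√(158 + ((48 + v(-6, -5)) + 108)) = √(158 + ((48 + (½)*(-6)/(-5)) + 108)) = √(158 + ((48 + (½)*(-6)*(-⅕)) + 108)) = √(158 + ((48 + ⅗) + 108)) = √(158 + (243/5 + 108)) = √(158 + 783/5) = √(1573/5) = 11*√65/5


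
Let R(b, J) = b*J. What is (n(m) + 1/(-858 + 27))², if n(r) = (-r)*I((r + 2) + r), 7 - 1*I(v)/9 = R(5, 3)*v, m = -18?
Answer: 4844100561782329/690561 ≈ 7.0147e+9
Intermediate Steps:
R(b, J) = J*b
I(v) = 63 - 135*v (I(v) = 63 - 9*3*5*v = 63 - 135*v)
n(r) = -r*(-207 - 270*r) (n(r) = (-r)*(63 - 135*((r + 2) + r)) = (-r)*(63 - 135*((2 + r) + r)) = (-r)*(63 - 135*(2 + 2*r)) = (-r)*(63 + (-270 - 270*r)) = (-r)*(-207 - 270*r) = -r*(-207 - 270*r))
(n(m) + 1/(-858 + 27))² = (9*(-18)*(23 + 30*(-18)) + 1/(-858 + 27))² = (9*(-18)*(23 - 540) + 1/(-831))² = (9*(-18)*(-517) - 1/831)² = (83754 - 1/831)² = (69599573/831)² = 4844100561782329/690561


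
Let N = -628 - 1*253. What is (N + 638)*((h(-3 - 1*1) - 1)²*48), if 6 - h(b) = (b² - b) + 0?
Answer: -2624400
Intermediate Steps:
h(b) = 6 + b - b² (h(b) = 6 - ((b² - b) + 0) = 6 - (b² - b) = 6 + (b - b²) = 6 + b - b²)
N = -881 (N = -628 - 253 = -881)
(N + 638)*((h(-3 - 1*1) - 1)²*48) = (-881 + 638)*(((6 + (-3 - 1*1) - (-3 - 1*1)²) - 1)²*48) = -243*((6 + (-3 - 1) - (-3 - 1)²) - 1)²*48 = -243*((6 - 4 - 1*(-4)²) - 1)²*48 = -243*((6 - 4 - 1*16) - 1)²*48 = -243*((6 - 4 - 16) - 1)²*48 = -243*(-14 - 1)²*48 = -243*(-15)²*48 = -54675*48 = -243*10800 = -2624400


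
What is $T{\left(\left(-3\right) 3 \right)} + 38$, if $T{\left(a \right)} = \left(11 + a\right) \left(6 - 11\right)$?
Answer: $28$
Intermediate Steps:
$T{\left(a \right)} = -55 - 5 a$ ($T{\left(a \right)} = \left(11 + a\right) \left(-5\right) = -55 - 5 a$)
$T{\left(\left(-3\right) 3 \right)} + 38 = \left(-55 - 5 \left(\left(-3\right) 3\right)\right) + 38 = \left(-55 - -45\right) + 38 = \left(-55 + 45\right) + 38 = -10 + 38 = 28$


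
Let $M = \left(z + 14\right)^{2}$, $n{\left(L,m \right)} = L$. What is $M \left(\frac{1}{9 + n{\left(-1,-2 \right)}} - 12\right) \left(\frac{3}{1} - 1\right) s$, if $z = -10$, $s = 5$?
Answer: $-1900$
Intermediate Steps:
$M = 16$ ($M = \left(-10 + 14\right)^{2} = 4^{2} = 16$)
$M \left(\frac{1}{9 + n{\left(-1,-2 \right)}} - 12\right) \left(\frac{3}{1} - 1\right) s = 16 \left(\frac{1}{9 - 1} - 12\right) \left(\frac{3}{1} - 1\right) 5 = 16 \left(\frac{1}{8} - 12\right) \left(3 \cdot 1 - 1\right) 5 = 16 \left(\frac{1}{8} - 12\right) \left(3 - 1\right) 5 = 16 \left(- \frac{95 \cdot 2 \cdot 5}{8}\right) = 16 \left(\left(- \frac{95}{8}\right) 10\right) = 16 \left(- \frac{475}{4}\right) = -1900$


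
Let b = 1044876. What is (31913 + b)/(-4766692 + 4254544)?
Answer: -153827/73164 ≈ -2.1025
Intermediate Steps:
(31913 + b)/(-4766692 + 4254544) = (31913 + 1044876)/(-4766692 + 4254544) = 1076789/(-512148) = 1076789*(-1/512148) = -153827/73164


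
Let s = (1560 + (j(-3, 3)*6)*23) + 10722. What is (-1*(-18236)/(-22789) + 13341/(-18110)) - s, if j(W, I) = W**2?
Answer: -5582107957969/412708790 ≈ -13526.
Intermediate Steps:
s = 13524 (s = (1560 + ((-3)**2*6)*23) + 10722 = (1560 + (9*6)*23) + 10722 = (1560 + 54*23) + 10722 = (1560 + 1242) + 10722 = 2802 + 10722 = 13524)
(-1*(-18236)/(-22789) + 13341/(-18110)) - s = (-1*(-18236)/(-22789) + 13341/(-18110)) - 1*13524 = (18236*(-1/22789) + 13341*(-1/18110)) - 13524 = (-18236/22789 - 13341/18110) - 13524 = -634282009/412708790 - 13524 = -5582107957969/412708790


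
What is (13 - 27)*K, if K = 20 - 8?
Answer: -168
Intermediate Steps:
K = 12
(13 - 27)*K = (13 - 27)*12 = -14*12 = -168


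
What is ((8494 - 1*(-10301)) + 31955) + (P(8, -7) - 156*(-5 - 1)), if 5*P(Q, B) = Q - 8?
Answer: 51686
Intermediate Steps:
P(Q, B) = -8/5 + Q/5 (P(Q, B) = (Q - 8)/5 = (-8 + Q)/5 = -8/5 + Q/5)
((8494 - 1*(-10301)) + 31955) + (P(8, -7) - 156*(-5 - 1)) = ((8494 - 1*(-10301)) + 31955) + ((-8/5 + (⅕)*8) - 156*(-5 - 1)) = ((8494 + 10301) + 31955) + ((-8/5 + 8/5) - 156*(-6)) = (18795 + 31955) + (0 - 39*(-24)) = 50750 + (0 + 936) = 50750 + 936 = 51686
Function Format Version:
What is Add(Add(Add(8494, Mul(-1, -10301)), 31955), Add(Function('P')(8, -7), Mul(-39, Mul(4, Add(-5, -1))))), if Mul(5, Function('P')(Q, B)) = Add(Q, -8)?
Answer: 51686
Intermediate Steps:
Function('P')(Q, B) = Add(Rational(-8, 5), Mul(Rational(1, 5), Q)) (Function('P')(Q, B) = Mul(Rational(1, 5), Add(Q, -8)) = Mul(Rational(1, 5), Add(-8, Q)) = Add(Rational(-8, 5), Mul(Rational(1, 5), Q)))
Add(Add(Add(8494, Mul(-1, -10301)), 31955), Add(Function('P')(8, -7), Mul(-39, Mul(4, Add(-5, -1))))) = Add(Add(Add(8494, Mul(-1, -10301)), 31955), Add(Add(Rational(-8, 5), Mul(Rational(1, 5), 8)), Mul(-39, Mul(4, Add(-5, -1))))) = Add(Add(Add(8494, 10301), 31955), Add(Add(Rational(-8, 5), Rational(8, 5)), Mul(-39, Mul(4, -6)))) = Add(Add(18795, 31955), Add(0, Mul(-39, -24))) = Add(50750, Add(0, 936)) = Add(50750, 936) = 51686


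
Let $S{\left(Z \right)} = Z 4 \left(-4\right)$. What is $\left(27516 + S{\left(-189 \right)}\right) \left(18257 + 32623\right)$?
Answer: $1553875200$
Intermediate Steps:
$S{\left(Z \right)} = - 16 Z$ ($S{\left(Z \right)} = 4 Z \left(-4\right) = - 16 Z$)
$\left(27516 + S{\left(-189 \right)}\right) \left(18257 + 32623\right) = \left(27516 - -3024\right) \left(18257 + 32623\right) = \left(27516 + 3024\right) 50880 = 30540 \cdot 50880 = 1553875200$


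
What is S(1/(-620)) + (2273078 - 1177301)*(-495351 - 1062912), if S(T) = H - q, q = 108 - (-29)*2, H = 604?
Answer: -1707508754913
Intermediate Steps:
q = 166 (q = 108 - 1*(-58) = 108 + 58 = 166)
S(T) = 438 (S(T) = 604 - 1*166 = 604 - 166 = 438)
S(1/(-620)) + (2273078 - 1177301)*(-495351 - 1062912) = 438 + (2273078 - 1177301)*(-495351 - 1062912) = 438 + 1095777*(-1558263) = 438 - 1707508755351 = -1707508754913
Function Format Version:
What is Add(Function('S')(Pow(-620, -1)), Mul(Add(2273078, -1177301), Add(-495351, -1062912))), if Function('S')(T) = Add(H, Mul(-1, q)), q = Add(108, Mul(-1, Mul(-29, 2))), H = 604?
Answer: -1707508754913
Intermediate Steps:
q = 166 (q = Add(108, Mul(-1, -58)) = Add(108, 58) = 166)
Function('S')(T) = 438 (Function('S')(T) = Add(604, Mul(-1, 166)) = Add(604, -166) = 438)
Add(Function('S')(Pow(-620, -1)), Mul(Add(2273078, -1177301), Add(-495351, -1062912))) = Add(438, Mul(Add(2273078, -1177301), Add(-495351, -1062912))) = Add(438, Mul(1095777, -1558263)) = Add(438, -1707508755351) = -1707508754913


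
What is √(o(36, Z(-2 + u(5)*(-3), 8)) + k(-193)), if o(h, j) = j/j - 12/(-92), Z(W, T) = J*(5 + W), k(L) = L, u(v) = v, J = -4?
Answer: I*√101499/23 ≈ 13.852*I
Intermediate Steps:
Z(W, T) = -20 - 4*W (Z(W, T) = -4*(5 + W) = -20 - 4*W)
o(h, j) = 26/23 (o(h, j) = 1 - 12*(-1/92) = 1 + 3/23 = 26/23)
√(o(36, Z(-2 + u(5)*(-3), 8)) + k(-193)) = √(26/23 - 193) = √(-4413/23) = I*√101499/23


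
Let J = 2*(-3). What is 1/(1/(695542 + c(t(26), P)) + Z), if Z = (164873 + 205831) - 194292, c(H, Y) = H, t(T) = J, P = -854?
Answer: 695536/122700896833 ≈ 5.6685e-6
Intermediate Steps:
J = -6
t(T) = -6
Z = 176412 (Z = 370704 - 194292 = 176412)
1/(1/(695542 + c(t(26), P)) + Z) = 1/(1/(695542 - 6) + 176412) = 1/(1/695536 + 176412) = 1/(122700896833/695536) = 695536/122700896833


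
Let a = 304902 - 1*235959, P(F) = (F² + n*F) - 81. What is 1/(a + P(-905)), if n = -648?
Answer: 1/1474327 ≈ 6.7828e-7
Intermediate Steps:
P(F) = -81 + F² - 648*F (P(F) = (F² - 648*F) - 81 = -81 + F² - 648*F)
a = 68943 (a = 304902 - 235959 = 68943)
1/(a + P(-905)) = 1/(68943 + (-81 + (-905)² - 648*(-905))) = 1/(68943 + (-81 + 819025 + 586440)) = 1/(68943 + 1405384) = 1/1474327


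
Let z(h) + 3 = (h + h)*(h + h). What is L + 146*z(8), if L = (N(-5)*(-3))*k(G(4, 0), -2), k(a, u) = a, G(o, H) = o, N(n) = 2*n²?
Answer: 36338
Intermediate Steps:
z(h) = -3 + 4*h² (z(h) = -3 + (h + h)*(h + h) = -3 + (2*h)*(2*h) = -3 + 4*h²)
L = -600 (L = ((2*(-5)²)*(-3))*4 = ((2*25)*(-3))*4 = (50*(-3))*4 = -150*4 = -600)
L + 146*z(8) = -600 + 146*(-3 + 4*8²) = -600 + 146*(-3 + 4*64) = -600 + 146*(-3 + 256) = -600 + 146*253 = -600 + 36938 = 36338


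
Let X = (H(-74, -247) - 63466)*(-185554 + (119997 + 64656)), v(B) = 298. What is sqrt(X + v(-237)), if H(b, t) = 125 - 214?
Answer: sqrt(57263353) ≈ 7567.3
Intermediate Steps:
H(b, t) = -89
X = 57263055 (X = (-89 - 63466)*(-185554 + (119997 + 64656)) = -63555*(-185554 + 184653) = -63555*(-901) = 57263055)
sqrt(X + v(-237)) = sqrt(57263055 + 298) = sqrt(57263353)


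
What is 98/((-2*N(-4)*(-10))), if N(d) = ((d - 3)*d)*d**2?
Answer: 7/640 ≈ 0.010937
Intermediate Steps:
N(d) = d**3*(-3 + d) (N(d) = ((-3 + d)*d)*d**2 = (d*(-3 + d))*d**2 = d**3*(-3 + d))
98/((-2*N(-4)*(-10))) = 98/((-2*(-4)**3*(-3 - 4)*(-10))) = 98/((-(-128)*(-7)*(-10))) = 98/((-2*448*(-10))) = 98/((-896*(-10))) = 98/8960 = 98*(1/8960) = 7/640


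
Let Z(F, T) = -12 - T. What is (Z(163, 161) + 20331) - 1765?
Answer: 18393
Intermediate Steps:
(Z(163, 161) + 20331) - 1765 = ((-12 - 1*161) + 20331) - 1765 = ((-12 - 161) + 20331) - 1765 = (-173 + 20331) - 1765 = 20158 - 1765 = 18393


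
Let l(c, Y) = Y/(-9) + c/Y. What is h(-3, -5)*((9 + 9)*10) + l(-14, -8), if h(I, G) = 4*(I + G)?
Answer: -207265/36 ≈ -5757.4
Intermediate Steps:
l(c, Y) = -Y/9 + c/Y (l(c, Y) = Y*(-⅑) + c/Y = -Y/9 + c/Y)
h(I, G) = 4*G + 4*I (h(I, G) = 4*(G + I) = 4*G + 4*I)
h(-3, -5)*((9 + 9)*10) + l(-14, -8) = (4*(-5) + 4*(-3))*((9 + 9)*10) + (-⅑*(-8) - 14/(-8)) = (-20 - 12)*(18*10) + (8/9 - 14*(-⅛)) = -32*180 + (8/9 + 7/4) = -5760 + 95/36 = -207265/36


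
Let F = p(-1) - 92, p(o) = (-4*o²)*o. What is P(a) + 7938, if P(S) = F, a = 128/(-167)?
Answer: 7850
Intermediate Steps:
a = -128/167 (a = 128*(-1/167) = -128/167 ≈ -0.76647)
p(o) = -4*o³
F = -88 (F = -4*(-1)³ - 92 = -4*(-1) - 92 = 4 - 92 = -88)
P(S) = -88
P(a) + 7938 = -88 + 7938 = 7850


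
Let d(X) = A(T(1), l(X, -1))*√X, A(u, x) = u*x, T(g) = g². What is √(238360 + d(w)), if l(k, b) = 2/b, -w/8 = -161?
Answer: 2*√(59590 - √322) ≈ 488.15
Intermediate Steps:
w = 1288 (w = -8*(-161) = 1288)
d(X) = -2*√X (d(X) = (1²*(2/(-1)))*√X = (1*(2*(-1)))*√X = (1*(-2))*√X = -2*√X)
√(238360 + d(w)) = √(238360 - 4*√322)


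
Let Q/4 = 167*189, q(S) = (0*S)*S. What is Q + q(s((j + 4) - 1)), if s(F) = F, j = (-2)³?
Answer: 126252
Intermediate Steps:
j = -8
q(S) = 0 (q(S) = 0*S = 0)
Q = 126252 (Q = 4*(167*189) = 4*31563 = 126252)
Q + q(s((j + 4) - 1)) = 126252 + 0 = 126252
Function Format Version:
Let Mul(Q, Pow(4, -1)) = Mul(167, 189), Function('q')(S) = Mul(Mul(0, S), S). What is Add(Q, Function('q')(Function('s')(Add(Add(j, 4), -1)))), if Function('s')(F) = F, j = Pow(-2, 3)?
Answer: 126252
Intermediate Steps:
j = -8
Function('q')(S) = 0 (Function('q')(S) = Mul(0, S) = 0)
Q = 126252 (Q = Mul(4, Mul(167, 189)) = Mul(4, 31563) = 126252)
Add(Q, Function('q')(Function('s')(Add(Add(j, 4), -1)))) = Add(126252, 0) = 126252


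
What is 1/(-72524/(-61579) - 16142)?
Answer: -61579/993935694 ≈ -6.1955e-5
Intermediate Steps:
1/(-72524/(-61579) - 16142) = 1/(-72524*(-1/61579) - 16142) = 1/(72524/61579 - 16142) = 1/(-993935694/61579) = -61579/993935694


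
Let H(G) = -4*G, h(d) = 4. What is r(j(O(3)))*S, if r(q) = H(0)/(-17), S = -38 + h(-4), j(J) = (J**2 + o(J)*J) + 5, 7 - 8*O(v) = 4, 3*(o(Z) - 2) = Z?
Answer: 0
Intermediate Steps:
o(Z) = 2 + Z/3
O(v) = 3/8 (O(v) = 7/8 - 1/8*4 = 7/8 - 1/2 = 3/8)
j(J) = 5 + J**2 + J*(2 + J/3) (j(J) = (J**2 + (2 + J/3)*J) + 5 = (J**2 + J*(2 + J/3)) + 5 = 5 + J**2 + J*(2 + J/3))
S = -34 (S = -38 + 4 = -34)
r(q) = 0 (r(q) = -4*0/(-17) = 0*(-1/17) = 0)
r(j(O(3)))*S = 0*(-34) = 0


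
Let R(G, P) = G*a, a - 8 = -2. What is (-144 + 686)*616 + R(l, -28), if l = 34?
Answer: 334076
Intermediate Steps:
a = 6 (a = 8 - 2 = 6)
R(G, P) = 6*G (R(G, P) = G*6 = 6*G)
(-144 + 686)*616 + R(l, -28) = (-144 + 686)*616 + 6*34 = 542*616 + 204 = 333872 + 204 = 334076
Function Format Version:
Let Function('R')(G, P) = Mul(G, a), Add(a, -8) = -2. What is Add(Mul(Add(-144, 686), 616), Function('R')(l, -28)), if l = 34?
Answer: 334076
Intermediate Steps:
a = 6 (a = Add(8, -2) = 6)
Function('R')(G, P) = Mul(6, G) (Function('R')(G, P) = Mul(G, 6) = Mul(6, G))
Add(Mul(Add(-144, 686), 616), Function('R')(l, -28)) = Add(Mul(Add(-144, 686), 616), Mul(6, 34)) = Add(Mul(542, 616), 204) = Add(333872, 204) = 334076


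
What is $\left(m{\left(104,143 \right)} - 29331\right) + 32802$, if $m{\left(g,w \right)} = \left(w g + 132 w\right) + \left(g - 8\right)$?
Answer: $37315$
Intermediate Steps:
$m{\left(g,w \right)} = -8 + g + 132 w + g w$ ($m{\left(g,w \right)} = \left(g w + 132 w\right) + \left(g - 8\right) = \left(132 w + g w\right) + \left(-8 + g\right) = -8 + g + 132 w + g w$)
$\left(m{\left(104,143 \right)} - 29331\right) + 32802 = \left(\left(-8 + 104 + 132 \cdot 143 + 104 \cdot 143\right) - 29331\right) + 32802 = \left(\left(-8 + 104 + 18876 + 14872\right) - 29331\right) + 32802 = \left(33844 - 29331\right) + 32802 = 4513 + 32802 = 37315$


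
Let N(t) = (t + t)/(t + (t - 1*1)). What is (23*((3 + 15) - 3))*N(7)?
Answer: 4830/13 ≈ 371.54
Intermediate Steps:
N(t) = 2*t/(-1 + 2*t) (N(t) = (2*t)/(t + (t - 1)) = (2*t)/(t + (-1 + t)) = (2*t)/(-1 + 2*t) = 2*t/(-1 + 2*t))
(23*((3 + 15) - 3))*N(7) = (23*((3 + 15) - 3))*(2*7/(-1 + 2*7)) = (23*(18 - 3))*(2*7/(-1 + 14)) = (23*15)*(2*7/13) = 345*(2*7*(1/13)) = 345*(14/13) = 4830/13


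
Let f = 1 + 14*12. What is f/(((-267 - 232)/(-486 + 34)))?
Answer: 76388/499 ≈ 153.08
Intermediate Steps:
f = 169 (f = 1 + 168 = 169)
f/(((-267 - 232)/(-486 + 34))) = 169/(((-267 - 232)/(-486 + 34))) = 169/((-499/(-452))) = 169/((-499*(-1/452))) = 169/(499/452) = 169*(452/499) = 76388/499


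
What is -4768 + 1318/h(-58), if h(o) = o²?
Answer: -8019117/1682 ≈ -4767.6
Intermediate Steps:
-4768 + 1318/h(-58) = -4768 + 1318/((-58)²) = -4768 + 1318/3364 = -4768 + 1318*(1/3364) = -4768 + 659/1682 = -8019117/1682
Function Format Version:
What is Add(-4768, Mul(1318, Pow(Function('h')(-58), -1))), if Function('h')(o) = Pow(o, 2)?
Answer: Rational(-8019117, 1682) ≈ -4767.6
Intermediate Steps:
Add(-4768, Mul(1318, Pow(Function('h')(-58), -1))) = Add(-4768, Mul(1318, Pow(Pow(-58, 2), -1))) = Add(-4768, Mul(1318, Pow(3364, -1))) = Add(-4768, Mul(1318, Rational(1, 3364))) = Add(-4768, Rational(659, 1682)) = Rational(-8019117, 1682)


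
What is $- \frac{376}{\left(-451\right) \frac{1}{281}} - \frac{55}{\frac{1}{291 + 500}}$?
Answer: $- \frac{19515099}{451} \approx -43271.0$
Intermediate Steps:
$- \frac{376}{\left(-451\right) \frac{1}{281}} - \frac{55}{\frac{1}{291 + 500}} = - \frac{376}{\left(-451\right) \frac{1}{281}} - \frac{55}{\frac{1}{791}} = - \frac{376}{- \frac{451}{281}} - 55 \frac{1}{\frac{1}{791}} = \left(-376\right) \left(- \frac{281}{451}\right) - 43505 = \frac{105656}{451} - 43505 = - \frac{19515099}{451}$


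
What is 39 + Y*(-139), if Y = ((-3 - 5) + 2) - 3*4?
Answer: 2541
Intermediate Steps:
Y = -18 (Y = (-8 + 2) - 12 = -6 - 12 = -18)
39 + Y*(-139) = 39 - 18*(-139) = 39 + 2502 = 2541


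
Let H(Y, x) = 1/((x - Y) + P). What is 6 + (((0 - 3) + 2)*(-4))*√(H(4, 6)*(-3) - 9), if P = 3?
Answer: 6 + 16*I*√15/5 ≈ 6.0 + 12.394*I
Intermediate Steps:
H(Y, x) = 1/(3 + x - Y) (H(Y, x) = 1/((x - Y) + 3) = 1/(3 + x - Y))
6 + (((0 - 3) + 2)*(-4))*√(H(4, 6)*(-3) - 9) = 6 + (((0 - 3) + 2)*(-4))*√(-3/(3 + 6 - 1*4) - 9) = 6 + ((-3 + 2)*(-4))*√(-3/(3 + 6 - 4) - 9) = 6 + (-1*(-4))*√(-3/5 - 9) = 6 + 4*√((⅕)*(-3) - 9) = 6 + 4*√(-⅗ - 9) = 6 + 4*√(-48/5) = 6 + 4*(4*I*√15/5) = 6 + 16*I*√15/5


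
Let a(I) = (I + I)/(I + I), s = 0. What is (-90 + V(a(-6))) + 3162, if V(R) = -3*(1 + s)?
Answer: 3069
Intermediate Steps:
a(I) = 1 (a(I) = (2*I)/((2*I)) = (2*I)*(1/(2*I)) = 1)
V(R) = -3 (V(R) = -3*(1 + 0) = -3*1 = -3)
(-90 + V(a(-6))) + 3162 = (-90 - 3) + 3162 = -93 + 3162 = 3069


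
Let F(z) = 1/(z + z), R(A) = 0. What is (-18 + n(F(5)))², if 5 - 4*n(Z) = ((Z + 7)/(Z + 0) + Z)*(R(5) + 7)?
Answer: 31888609/1600 ≈ 19930.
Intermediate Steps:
F(z) = 1/(2*z)
n(Z) = 5/4 - 7*Z/4 - 7*(7 + Z)/(4*Z) (n(Z) = 5/4 - ((Z + 7)/(Z + 0) + Z)*(0 + 7)/4 = 5/4 - ((7 + Z)/Z + Z)*7/4 = 5/4 - (Z + (7 + Z)/Z)*7/4 = 5/4 - (7*Z + 7*(7 + Z)/Z)/4 = 5/4 + (-7*Z/4 - 7*(7 + Z)/(4*Z)) = 5/4 - 7*Z/4 - 7*(7 + Z)/(4*Z))
(-18 + n(F(5)))² = (-18 + (-49 - (½)/5*(2 + 7*((½)/5)))/(4*(((½)/5))))² = (-18 + (-49 - (½)*(⅕)*(2 + 7*((½)*(⅕))))/(4*(((½)*(⅕)))))² = (-18 + (-49 - 1*⅒*(2 + 7*(⅒)))/(4*(⅒)))² = (-18 + (¼)*10*(-49 - 1*⅒*(2 + 7/10)))² = (-18 + (¼)*10*(-49 - 1*⅒*27/10))² = (-18 + (¼)*10*(-49 - 27/100))² = (-18 + (¼)*10*(-4927/100))² = (-18 - 4927/40)² = (-5647/40)² = 31888609/1600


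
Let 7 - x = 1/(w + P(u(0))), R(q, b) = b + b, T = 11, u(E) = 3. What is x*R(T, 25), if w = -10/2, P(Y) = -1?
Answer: 1075/3 ≈ 358.33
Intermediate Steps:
w = -5 (w = -10*½ = -5)
R(q, b) = 2*b
x = 43/6 (x = 7 - 1/(-5 - 1) = 7 - 1/(-6) = 7 - 1*(-⅙) = 7 + ⅙ = 43/6 ≈ 7.1667)
x*R(T, 25) = 43*(2*25)/6 = (43/6)*50 = 1075/3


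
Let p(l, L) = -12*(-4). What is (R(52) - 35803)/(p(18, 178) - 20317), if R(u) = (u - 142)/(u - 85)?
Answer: 393803/222959 ≈ 1.7663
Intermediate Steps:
p(l, L) = 48
R(u) = (-142 + u)/(-85 + u)
(R(52) - 35803)/(p(18, 178) - 20317) = ((-142 + 52)/(-85 + 52) - 35803)/(48 - 20317) = (-90/(-33) - 35803)/(-20269) = (-1/33*(-90) - 35803)*(-1/20269) = (30/11 - 35803)*(-1/20269) = -393803/11*(-1/20269) = 393803/222959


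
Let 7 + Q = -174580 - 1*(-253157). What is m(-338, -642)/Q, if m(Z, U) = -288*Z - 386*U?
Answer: 57526/13095 ≈ 4.3930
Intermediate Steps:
m(Z, U) = -386*U - 288*Z
Q = 78570 (Q = -7 + (-174580 - 1*(-253157)) = -7 + (-174580 + 253157) = -7 + 78577 = 78570)
m(-338, -642)/Q = (-386*(-642) - 288*(-338))/78570 = (247812 + 97344)*(1/78570) = 345156*(1/78570) = 57526/13095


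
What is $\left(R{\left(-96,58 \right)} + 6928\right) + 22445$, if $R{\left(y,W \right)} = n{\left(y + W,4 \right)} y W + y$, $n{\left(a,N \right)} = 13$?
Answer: $-43107$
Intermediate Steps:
$R{\left(y,W \right)} = y + 13 W y$ ($R{\left(y,W \right)} = 13 y W + y = 13 W y + y = y + 13 W y$)
$\left(R{\left(-96,58 \right)} + 6928\right) + 22445 = \left(- 96 \left(1 + 13 \cdot 58\right) + 6928\right) + 22445 = \left(- 96 \left(1 + 754\right) + 6928\right) + 22445 = \left(\left(-96\right) 755 + 6928\right) + 22445 = \left(-72480 + 6928\right) + 22445 = -65552 + 22445 = -43107$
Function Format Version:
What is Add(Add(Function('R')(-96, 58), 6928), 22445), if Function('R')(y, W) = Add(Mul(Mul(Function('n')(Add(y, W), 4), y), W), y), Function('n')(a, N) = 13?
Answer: -43107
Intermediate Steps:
Function('R')(y, W) = Add(y, Mul(13, W, y)) (Function('R')(y, W) = Add(Mul(Mul(13, y), W), y) = Add(Mul(13, W, y), y) = Add(y, Mul(13, W, y)))
Add(Add(Function('R')(-96, 58), 6928), 22445) = Add(Add(Mul(-96, Add(1, Mul(13, 58))), 6928), 22445) = Add(Add(Mul(-96, Add(1, 754)), 6928), 22445) = Add(Add(Mul(-96, 755), 6928), 22445) = Add(Add(-72480, 6928), 22445) = Add(-65552, 22445) = -43107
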